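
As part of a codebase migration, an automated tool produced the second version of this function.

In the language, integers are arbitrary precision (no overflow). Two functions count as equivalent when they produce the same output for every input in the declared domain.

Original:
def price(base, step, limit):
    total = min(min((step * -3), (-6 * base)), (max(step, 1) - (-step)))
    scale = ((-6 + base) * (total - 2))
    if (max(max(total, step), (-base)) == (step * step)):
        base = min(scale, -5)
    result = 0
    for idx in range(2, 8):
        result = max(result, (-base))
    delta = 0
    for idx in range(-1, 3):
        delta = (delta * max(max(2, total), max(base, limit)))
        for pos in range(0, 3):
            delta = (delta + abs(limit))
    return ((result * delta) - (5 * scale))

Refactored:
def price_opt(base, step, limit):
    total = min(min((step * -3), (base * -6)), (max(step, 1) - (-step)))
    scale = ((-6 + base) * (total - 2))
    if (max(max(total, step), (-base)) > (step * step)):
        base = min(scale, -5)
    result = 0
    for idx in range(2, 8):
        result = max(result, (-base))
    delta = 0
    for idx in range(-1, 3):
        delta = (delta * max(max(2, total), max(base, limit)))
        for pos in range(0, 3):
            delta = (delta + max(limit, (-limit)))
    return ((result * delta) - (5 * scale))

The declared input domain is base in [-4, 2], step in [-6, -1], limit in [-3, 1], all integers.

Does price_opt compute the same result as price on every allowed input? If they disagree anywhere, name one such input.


There is a counterexample at base=-4, step=-2, limit=-3: 525 on one side, 390 on the other.
price: total := -1 | scale := 30 | (max(max(total, step), (-base)) == (step * step)): true | base := -5 | result := 0 | iter idx=2: | result := 5 | iter idx=3: | result := 5 | iter idx=4: | result := 5 | iter idx=5: | result := 5 | iter idx=6: | result := 5 | iter idx=7: | result := 5 | delta := 0 | iter idx=-1: | delta := 0 | iter pos=0: | delta := 3 | iter pos=1: | delta := 6 | iter pos=2: | delta := 9 | iter idx=0: | delta := 18 | iter pos=0: | delta := 21 | iter pos=1: | delta := 24 | iter pos=2: | delta := 27 | iter idx=1: | delta := 54 | iter pos=0: | delta := 57 | iter pos=1: | delta := 60 | iter pos=2: | delta := 63 | iter idx=2: | delta := 126 | iter pos=0: | delta := 129 | iter pos=1: | delta := 132 | iter pos=2: | delta := 135 | result 525
price_opt: total := -1 | scale := 30 | (max(max(total, step), (-base)) > (step * step)): false | result := 0 | iter idx=2: | result := 4 | iter idx=3: | result := 4 | iter idx=4: | result := 4 | iter idx=5: | result := 4 | iter idx=6: | result := 4 | iter idx=7: | result := 4 | delta := 0 | iter idx=-1: | delta := 0 | iter pos=0: | delta := 3 | iter pos=1: | delta := 6 | iter pos=2: | delta := 9 | iter idx=0: | delta := 18 | iter pos=0: | delta := 21 | iter pos=1: | delta := 24 | iter pos=2: | delta := 27 | iter idx=1: | delta := 54 | iter pos=0: | delta := 57 | iter pos=1: | delta := 60 | iter pos=2: | delta := 63 | iter idx=2: | delta := 126 | iter pos=0: | delta := 129 | iter pos=1: | delta := 132 | iter pos=2: | delta := 135 | result 390
verdict: not equivalent; witness: base=-4, step=-2, limit=-3


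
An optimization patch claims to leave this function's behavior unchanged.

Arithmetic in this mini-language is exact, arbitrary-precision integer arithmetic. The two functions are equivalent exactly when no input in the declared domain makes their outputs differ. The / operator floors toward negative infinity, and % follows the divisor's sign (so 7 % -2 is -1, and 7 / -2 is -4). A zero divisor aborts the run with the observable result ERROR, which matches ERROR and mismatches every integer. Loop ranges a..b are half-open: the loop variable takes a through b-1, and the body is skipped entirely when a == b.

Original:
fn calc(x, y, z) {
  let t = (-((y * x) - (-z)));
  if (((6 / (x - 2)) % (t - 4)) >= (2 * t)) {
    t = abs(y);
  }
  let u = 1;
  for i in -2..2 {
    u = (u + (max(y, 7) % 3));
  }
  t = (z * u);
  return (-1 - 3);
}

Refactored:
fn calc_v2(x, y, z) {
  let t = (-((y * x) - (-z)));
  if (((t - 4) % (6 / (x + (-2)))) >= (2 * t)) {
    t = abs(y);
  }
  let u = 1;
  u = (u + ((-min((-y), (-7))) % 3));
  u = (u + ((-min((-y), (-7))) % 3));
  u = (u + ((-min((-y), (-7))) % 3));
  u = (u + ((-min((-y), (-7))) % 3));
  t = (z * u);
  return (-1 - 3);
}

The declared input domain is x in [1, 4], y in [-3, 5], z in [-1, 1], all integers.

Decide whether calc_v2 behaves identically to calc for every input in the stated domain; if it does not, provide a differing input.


Not equivalent: x=1, y=-3, z=-1 separates them (ERROR vs -4).
calc: t becomes 4; next hits division by zero so the output is ERROR
calc_v2: t becomes 4; next (((t - 4) % (6 / (x + (-2)))) >= (2 * t)) evaluates to false; next u becomes 1; next u becomes 2; next u becomes 3; next u becomes 4; next u becomes 5; next t becomes -5; next final value -4
verdict: not equivalent; witness: x=1, y=-3, z=-1


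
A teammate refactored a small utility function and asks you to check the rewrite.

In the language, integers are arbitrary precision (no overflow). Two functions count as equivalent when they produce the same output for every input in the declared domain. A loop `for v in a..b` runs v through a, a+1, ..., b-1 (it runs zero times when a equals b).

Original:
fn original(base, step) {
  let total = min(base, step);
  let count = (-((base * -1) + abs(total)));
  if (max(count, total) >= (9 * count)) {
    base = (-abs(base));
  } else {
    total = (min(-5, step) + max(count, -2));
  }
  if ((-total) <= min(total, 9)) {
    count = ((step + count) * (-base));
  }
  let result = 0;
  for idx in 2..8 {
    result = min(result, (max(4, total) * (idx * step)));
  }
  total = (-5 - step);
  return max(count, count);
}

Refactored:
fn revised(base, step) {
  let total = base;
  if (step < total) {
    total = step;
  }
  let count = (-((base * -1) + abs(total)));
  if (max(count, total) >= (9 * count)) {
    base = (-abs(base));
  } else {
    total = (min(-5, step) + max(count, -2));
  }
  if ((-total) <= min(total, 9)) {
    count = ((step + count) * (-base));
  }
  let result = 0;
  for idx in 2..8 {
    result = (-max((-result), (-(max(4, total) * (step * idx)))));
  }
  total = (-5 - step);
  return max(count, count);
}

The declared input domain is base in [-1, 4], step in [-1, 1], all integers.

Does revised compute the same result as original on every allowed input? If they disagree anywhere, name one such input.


The two versions differ — the changes include statement counts differ; and min/max/abs usage differs; and comparison usage differs; and branching structure differs.
Spot check at base=2, step=1 — original: total=1, then count=1, then (max(count, total) >= (9 * count)) is false, then total=-4, then ((-total) <= min(total, 9)) is false, then result=0, then (idx=2), then result=0, then (idx=3), then result=0, then (idx=4), then result=0, then (idx=5), then result=0, then (idx=6), then result=0, then (idx=7), then result=0, then total=-6, then returns 1. revised: total=2, then (step < total) is true, then total=1, then count=1, then (max(count, total) >= (9 * count)) is false, then total=-4, then ((-total) <= min(total, 9)) is false, then result=0, then (idx=2), then result=0, then (idx=3), then result=0, then (idx=4), then result=0, then (idx=5), then result=0, then (idx=6), then result=0, then (idx=7), then result=0, then total=-6, then returns 1. Both give 1.
Every one of the 18 inputs gives matching results.
verdict: equivalent


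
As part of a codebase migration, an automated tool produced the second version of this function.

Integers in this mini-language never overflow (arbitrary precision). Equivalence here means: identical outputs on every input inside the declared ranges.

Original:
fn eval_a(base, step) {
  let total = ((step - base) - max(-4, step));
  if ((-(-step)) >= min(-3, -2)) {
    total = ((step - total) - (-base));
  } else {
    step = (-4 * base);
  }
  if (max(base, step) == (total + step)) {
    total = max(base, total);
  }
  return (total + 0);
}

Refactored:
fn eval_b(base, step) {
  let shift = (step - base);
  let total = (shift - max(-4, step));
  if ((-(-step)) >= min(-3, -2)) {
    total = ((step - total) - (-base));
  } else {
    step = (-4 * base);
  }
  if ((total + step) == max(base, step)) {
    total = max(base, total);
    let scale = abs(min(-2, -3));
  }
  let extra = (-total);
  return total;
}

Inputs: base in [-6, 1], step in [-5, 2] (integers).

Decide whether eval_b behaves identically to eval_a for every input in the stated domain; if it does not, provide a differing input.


Differences: local variable names differ, and arithmetic usage differs, and constant usage differs, and statement counts differ, and min/max/abs usage differs — yet all 64 inputs agree.
verdict: equivalent


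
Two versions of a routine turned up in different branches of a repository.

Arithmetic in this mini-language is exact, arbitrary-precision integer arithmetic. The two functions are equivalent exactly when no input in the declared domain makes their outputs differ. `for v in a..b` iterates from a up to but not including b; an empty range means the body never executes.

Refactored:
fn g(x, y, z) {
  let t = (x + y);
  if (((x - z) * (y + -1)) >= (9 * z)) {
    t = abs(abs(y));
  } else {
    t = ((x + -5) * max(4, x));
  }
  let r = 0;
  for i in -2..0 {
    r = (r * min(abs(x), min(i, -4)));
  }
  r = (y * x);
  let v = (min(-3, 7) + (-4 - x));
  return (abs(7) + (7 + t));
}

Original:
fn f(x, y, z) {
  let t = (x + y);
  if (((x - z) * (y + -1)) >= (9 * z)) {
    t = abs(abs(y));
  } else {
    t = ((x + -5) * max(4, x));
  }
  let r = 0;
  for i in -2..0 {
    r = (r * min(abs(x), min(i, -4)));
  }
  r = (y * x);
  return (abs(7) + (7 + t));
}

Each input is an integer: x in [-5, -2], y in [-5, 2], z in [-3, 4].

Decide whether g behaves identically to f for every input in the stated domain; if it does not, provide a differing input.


The two versions differ — the changes include arithmetic usage differs, plus statement counts differ, plus min/max/abs usage differs, plus local variable names differ, plus constant usage differs.
As a probe, take x=-4, y=-3, z=1: f runs t := -7 | (((x - z) * (y + -1)) >= (9 * z)): true | t := 3 | r := 0 | iter i=-2: | r := 0 | iter i=-1: | r := 0 | r := 12 | result 17; g runs t := -7 | (((x - z) * (y + -1)) >= (9 * z)): true | t := 3 | r := 0 | iter i=-2: | r := 0 | iter i=-1: | r := 0 | r := 12 | v := -3 | result 17; both end at 17.
Every one of the 256 inputs gives matching results.
verdict: equivalent


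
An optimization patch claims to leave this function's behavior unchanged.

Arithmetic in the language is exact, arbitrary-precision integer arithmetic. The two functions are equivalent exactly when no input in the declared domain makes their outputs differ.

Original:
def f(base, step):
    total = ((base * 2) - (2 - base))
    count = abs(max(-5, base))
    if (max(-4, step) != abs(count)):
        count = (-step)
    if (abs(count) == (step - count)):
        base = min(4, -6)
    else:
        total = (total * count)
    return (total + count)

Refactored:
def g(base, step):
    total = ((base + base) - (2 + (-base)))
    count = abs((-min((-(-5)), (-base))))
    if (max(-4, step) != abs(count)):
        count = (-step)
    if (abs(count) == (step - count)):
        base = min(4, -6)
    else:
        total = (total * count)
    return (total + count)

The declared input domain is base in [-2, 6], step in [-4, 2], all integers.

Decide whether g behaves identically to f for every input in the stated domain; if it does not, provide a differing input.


Comparing the listings, the differences include: arithmetic usage differs, and min/max/abs usage differs, and constant usage differs.
As a probe, take base=-2, step=1: f runs total = -8; count = 2; (max(-4, step) != abs(count)) -> true; count = -1; (abs(count) == (step - count)) -> false; total = 8; return 7; g runs total = -8; count = 2; (max(-4, step) != abs(count)) -> true; count = -1; (abs(count) == (step - count)) -> false; total = 8; return 7; both end at 7.
Sweeping the whole domain (63 inputs) finds no disagreement.
verdict: equivalent


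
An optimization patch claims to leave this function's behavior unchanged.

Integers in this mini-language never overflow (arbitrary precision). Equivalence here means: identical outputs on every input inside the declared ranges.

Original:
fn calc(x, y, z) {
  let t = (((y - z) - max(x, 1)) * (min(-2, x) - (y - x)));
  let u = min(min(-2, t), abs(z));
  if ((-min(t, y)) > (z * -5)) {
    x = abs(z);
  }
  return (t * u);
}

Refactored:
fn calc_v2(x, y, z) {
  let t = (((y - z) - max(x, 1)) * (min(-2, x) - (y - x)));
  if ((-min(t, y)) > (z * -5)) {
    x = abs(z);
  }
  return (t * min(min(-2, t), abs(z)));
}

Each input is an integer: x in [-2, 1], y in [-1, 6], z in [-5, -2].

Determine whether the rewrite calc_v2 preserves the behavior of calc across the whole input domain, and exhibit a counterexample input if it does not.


Side by side, the visible changes include: local variable names differ, and statement counts differ.
As a probe, take x=0, y=1, z=-2: calc runs t := -6 | u := -6 | ((-min(t, y)) > (z * -5)): false | result 36; calc_v2 runs t := -6 | ((-min(t, y)) > (z * -5)): false | result 36; both end at 36.
An exhaustive pass over the 128 declared inputs shows identical outputs.
verdict: equivalent


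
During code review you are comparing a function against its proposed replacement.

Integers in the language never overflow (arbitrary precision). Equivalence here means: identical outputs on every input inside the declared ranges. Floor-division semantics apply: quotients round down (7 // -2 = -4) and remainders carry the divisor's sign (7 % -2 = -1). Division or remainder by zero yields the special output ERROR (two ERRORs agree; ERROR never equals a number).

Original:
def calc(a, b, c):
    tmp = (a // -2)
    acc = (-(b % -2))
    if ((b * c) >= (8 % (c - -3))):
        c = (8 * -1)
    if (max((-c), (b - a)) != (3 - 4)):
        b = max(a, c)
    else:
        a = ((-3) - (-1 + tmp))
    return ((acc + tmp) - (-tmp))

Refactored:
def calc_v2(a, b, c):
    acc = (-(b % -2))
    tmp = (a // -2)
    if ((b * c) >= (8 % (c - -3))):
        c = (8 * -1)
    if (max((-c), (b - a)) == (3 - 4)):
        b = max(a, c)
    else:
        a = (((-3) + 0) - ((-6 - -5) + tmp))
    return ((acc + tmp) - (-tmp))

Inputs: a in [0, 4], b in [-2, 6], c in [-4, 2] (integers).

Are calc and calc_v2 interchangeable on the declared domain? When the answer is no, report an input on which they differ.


Equivalent. Although `(max((-c), (b - a)) != (3 - 4))` became `(max((-c), (b - a)) == (3 - 4))`, no input in the stated domain can expose it.
Checked all 315 inputs in the declared domain: the outputs agree on every one.
Spot check at a=4, b=3, c=-3 — calc: tmp becomes -2; next acc becomes 1; next hits division by zero so the output is ERROR. calc_v2: acc becomes 1; next tmp becomes -2; next hits division by zero so the output is ERROR. Both give ERROR.
verdict: equivalent


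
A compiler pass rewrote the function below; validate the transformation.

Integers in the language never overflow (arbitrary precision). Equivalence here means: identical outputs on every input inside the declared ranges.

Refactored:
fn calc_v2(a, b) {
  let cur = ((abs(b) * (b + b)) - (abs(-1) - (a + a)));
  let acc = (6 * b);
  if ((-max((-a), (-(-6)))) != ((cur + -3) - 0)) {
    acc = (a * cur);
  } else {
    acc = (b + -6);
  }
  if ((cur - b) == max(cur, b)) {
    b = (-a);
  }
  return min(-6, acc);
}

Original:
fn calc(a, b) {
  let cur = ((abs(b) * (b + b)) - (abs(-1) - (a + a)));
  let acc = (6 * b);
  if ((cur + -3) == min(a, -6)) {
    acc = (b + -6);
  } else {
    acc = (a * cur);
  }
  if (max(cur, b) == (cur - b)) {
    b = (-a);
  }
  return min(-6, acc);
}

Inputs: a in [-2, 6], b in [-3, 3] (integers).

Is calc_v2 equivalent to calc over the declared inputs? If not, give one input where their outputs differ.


The two versions differ — the changes include min/max/abs usage differs, and arithmetic usage differs, and constant usage differs, and comparison usage differs.
One worked example (a=-2, b=-1) — calc: cur=-7, then acc=-6, then ((cur + -3) == min(a, -6)) is false, then acc=14, then (max(cur, b) == (cur - b)) is false, then returns -6; calc_v2: cur=-7, then acc=-6, then ((-max((-a), (-(-6)))) != ((cur + -3) - 0)) is true, then acc=14, then ((cur - b) == max(cur, b)) is false, then returns -6; agreement on -6.
Across all 63 domain points the two functions coincide.
verdict: equivalent


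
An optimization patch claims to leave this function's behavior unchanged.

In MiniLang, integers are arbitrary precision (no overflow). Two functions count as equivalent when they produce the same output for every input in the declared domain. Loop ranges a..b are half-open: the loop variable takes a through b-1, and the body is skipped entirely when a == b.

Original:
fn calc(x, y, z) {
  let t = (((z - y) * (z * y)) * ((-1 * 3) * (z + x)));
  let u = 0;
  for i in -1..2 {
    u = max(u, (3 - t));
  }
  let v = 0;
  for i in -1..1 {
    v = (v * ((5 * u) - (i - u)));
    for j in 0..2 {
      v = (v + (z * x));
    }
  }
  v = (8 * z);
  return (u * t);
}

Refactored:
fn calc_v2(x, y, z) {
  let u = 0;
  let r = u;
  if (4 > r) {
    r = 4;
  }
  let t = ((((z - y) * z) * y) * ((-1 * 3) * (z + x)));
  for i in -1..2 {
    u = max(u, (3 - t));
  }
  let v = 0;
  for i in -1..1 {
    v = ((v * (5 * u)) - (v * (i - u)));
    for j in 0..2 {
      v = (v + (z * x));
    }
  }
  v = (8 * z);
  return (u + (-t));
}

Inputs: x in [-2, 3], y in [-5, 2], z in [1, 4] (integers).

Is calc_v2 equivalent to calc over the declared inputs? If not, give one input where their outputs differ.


These are not equivalent — on x=-2, y=-5, z=1 the outputs split (-8370 vs 183).
calc: t becomes -90; next u becomes 0; next at i=-1:; next u becomes 93; next at i=0:; next u becomes 93; next at i=1:; next u becomes 93; next v becomes 0; next at i=-1:; next v becomes 0; next at j=0:; next v becomes -2; next at j=1:; next v becomes -4; next at i=0:; next v becomes -2232; next at j=0:; next v becomes -2234; next at j=1:; next v becomes -2236; next v becomes 8; next final value -8370
calc_v2: u becomes 0; next r becomes 0; next (4 > r) evaluates to true; next r becomes 4; next t becomes -90; next at i=-1:; next u becomes 93; next at i=0:; next u becomes 93; next at i=1:; next u becomes 93; next v becomes 0; next at i=-1:; next v becomes 0; next at j=0:; next v becomes -2; next at j=1:; next v becomes -4; next at i=0:; next v becomes -2232; next at j=0:; next v becomes -2234; next at j=1:; next v becomes -2236; next v becomes 8; next final value 183
verdict: not equivalent; witness: x=-2, y=-5, z=1


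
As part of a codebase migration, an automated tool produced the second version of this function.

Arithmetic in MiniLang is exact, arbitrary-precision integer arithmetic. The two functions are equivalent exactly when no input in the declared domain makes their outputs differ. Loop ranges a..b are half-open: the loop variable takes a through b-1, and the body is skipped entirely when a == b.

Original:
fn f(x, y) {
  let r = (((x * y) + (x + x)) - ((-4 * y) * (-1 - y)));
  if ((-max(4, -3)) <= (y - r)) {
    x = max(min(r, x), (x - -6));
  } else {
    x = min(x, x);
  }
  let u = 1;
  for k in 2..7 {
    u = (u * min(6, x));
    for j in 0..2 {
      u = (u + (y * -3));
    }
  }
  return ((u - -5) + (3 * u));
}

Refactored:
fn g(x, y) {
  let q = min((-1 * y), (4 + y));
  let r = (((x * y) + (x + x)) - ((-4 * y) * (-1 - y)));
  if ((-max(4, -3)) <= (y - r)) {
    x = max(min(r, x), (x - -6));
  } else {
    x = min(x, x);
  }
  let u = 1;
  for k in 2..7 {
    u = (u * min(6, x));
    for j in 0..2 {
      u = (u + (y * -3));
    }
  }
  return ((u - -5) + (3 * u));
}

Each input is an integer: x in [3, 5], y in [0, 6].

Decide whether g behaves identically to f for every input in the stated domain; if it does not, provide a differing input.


This is a faithful refactor — constant usage differs; and arithmetic usage differs; and min/max/abs usage differs; and statement counts differ; and local variable names differ, but the computed results match everywhere.
One worked example (x=3, y=1) — f: r=1, then ((-max(4, -3)) <= (y - r)) is true, then x=9, then u=1, then (k=2), then u=6, then (j=0), then u=3, then (j=1), then u=0, then (k=3), then u=0, then (j=0), then u=-3, then (j=1), then u=-6, then (k=4), then u=-36, then (j=0), then u=-39, then (j=1), then u=-42, then (k=5), then u=-252, then (j=0), then u=-255, then (j=1), then u=-258, then (k=6), then u=-1548, then (j=0), then u=-1551, then (j=1), then u=-1554, then returns -6211; g: q=-1, then r=1, then ((-max(4, -3)) <= (y - r)) is true, then x=9, then u=1, then (k=2), then u=6, then (j=0), then u=3, then (j=1), then u=0, then (k=3), then u=0, then (j=0), then u=-3, then (j=1), then u=-6, then (k=4), then u=-36, then (j=0), then u=-39, then (j=1), then u=-42, then (k=5), then u=-252, then (j=0), then u=-255, then (j=1), then u=-258, then (k=6), then u=-1548, then (j=0), then u=-1551, then (j=1), then u=-1554, then returns -6211; agreement on -6211.
Every one of the 21 inputs gives matching results.
verdict: equivalent


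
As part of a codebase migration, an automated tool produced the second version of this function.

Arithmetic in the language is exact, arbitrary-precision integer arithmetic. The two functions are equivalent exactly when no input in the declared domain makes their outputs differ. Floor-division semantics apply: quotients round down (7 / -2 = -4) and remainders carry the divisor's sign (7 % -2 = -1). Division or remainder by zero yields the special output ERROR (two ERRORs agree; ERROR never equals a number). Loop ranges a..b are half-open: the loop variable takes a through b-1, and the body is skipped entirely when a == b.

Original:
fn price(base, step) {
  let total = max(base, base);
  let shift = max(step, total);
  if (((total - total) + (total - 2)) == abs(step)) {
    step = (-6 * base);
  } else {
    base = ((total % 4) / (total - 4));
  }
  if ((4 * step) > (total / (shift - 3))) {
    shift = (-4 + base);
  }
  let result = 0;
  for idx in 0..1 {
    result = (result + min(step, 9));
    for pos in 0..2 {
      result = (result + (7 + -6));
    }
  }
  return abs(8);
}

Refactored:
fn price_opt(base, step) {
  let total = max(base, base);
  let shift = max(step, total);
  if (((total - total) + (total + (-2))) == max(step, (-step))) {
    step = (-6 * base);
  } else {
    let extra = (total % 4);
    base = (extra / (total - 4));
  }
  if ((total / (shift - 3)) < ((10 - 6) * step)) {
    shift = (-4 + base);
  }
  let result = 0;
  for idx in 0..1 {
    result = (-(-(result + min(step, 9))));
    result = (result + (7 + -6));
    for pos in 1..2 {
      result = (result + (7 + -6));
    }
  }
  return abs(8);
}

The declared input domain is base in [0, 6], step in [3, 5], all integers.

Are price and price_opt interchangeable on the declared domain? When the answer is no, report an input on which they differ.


The two versions differ — the changes include local variable names differ; and loop structure differs; and min/max/abs usage differs; and constant usage differs; and statement counts differ; and arithmetic usage differs; and comparison usage differs.
One worked example (base=5, step=4) — price: total=5, then shift=5, then (((total - total) + (total - 2)) == abs(step)) is false, then base=1, then ((4 * step) > (total / (shift - 3))) is true, then shift=-3, then result=0, then (idx=0), then result=4, then (pos=0), then result=5, then (pos=1), then result=6, then returns 8; price_opt: total=5, then shift=5, then (((total - total) + (total + (-2))) == max(step, (-step))) is false, then extra=1, then base=1, then ((total / (shift - 3)) < ((10 - 6) * step)) is true, then shift=-3, then result=0, then (idx=0), then result=4, then result=5, then (pos=1), then result=6, then returns 8; agreement on 8.
Sweeping the whole domain (21 inputs) finds no disagreement.
verdict: equivalent


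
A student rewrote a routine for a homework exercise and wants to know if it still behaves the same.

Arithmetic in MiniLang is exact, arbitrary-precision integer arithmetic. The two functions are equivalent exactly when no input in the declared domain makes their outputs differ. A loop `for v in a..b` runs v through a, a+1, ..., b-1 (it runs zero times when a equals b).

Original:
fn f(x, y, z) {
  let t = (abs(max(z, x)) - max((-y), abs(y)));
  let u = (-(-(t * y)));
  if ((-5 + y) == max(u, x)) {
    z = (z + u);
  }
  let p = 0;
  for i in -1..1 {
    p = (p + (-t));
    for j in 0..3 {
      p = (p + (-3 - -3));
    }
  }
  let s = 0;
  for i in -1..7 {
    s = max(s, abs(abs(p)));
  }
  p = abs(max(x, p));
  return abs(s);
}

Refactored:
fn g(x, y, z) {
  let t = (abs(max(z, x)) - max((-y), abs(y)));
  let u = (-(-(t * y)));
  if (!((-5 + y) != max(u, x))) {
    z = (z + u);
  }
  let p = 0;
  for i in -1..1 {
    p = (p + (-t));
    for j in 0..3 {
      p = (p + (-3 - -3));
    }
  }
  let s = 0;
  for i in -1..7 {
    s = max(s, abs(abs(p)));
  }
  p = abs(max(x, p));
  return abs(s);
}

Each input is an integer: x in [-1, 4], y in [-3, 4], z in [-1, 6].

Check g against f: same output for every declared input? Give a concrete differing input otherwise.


Behavior is preserved: although comparison usage differs; and boolean connective usage differs, the outputs never diverge.
Spot check at x=2, y=-3, z=3 — f: t := 0 | u := 0 | ((-5 + y) == max(u, x)): false | p := 0 | iter i=-1: | p := 0 | iter j=0: | p := 0 | iter j=1: | p := 0 | iter j=2: | p := 0 | iter i=0: | p := 0 | iter j=0: | p := 0 | iter j=1: | p := 0 | iter j=2: | p := 0 | s := 0 | iter i=-1: | s := 0 | iter i=0: | s := 0 | iter i=1: | s := 0 | iter i=2: | s := 0 | iter i=3: | s := 0 | iter i=4: | s := 0 | iter i=5: | s := 0 | iter i=6: | s := 0 | p := 2 | result 0. g: t := 0 | u := 0 | (!((-5 + y) != max(u, x))): false | p := 0 | iter i=-1: | p := 0 | iter j=0: | p := 0 | iter j=1: | p := 0 | iter j=2: | p := 0 | iter i=0: | p := 0 | iter j=0: | p := 0 | iter j=1: | p := 0 | iter j=2: | p := 0 | s := 0 | iter i=-1: | s := 0 | iter i=0: | s := 0 | iter i=1: | s := 0 | iter i=2: | s := 0 | iter i=3: | s := 0 | iter i=4: | s := 0 | iter i=5: | s := 0 | iter i=6: | s := 0 | p := 2 | result 0. Both give 0.
Every one of the 384 inputs gives matching results.
verdict: equivalent


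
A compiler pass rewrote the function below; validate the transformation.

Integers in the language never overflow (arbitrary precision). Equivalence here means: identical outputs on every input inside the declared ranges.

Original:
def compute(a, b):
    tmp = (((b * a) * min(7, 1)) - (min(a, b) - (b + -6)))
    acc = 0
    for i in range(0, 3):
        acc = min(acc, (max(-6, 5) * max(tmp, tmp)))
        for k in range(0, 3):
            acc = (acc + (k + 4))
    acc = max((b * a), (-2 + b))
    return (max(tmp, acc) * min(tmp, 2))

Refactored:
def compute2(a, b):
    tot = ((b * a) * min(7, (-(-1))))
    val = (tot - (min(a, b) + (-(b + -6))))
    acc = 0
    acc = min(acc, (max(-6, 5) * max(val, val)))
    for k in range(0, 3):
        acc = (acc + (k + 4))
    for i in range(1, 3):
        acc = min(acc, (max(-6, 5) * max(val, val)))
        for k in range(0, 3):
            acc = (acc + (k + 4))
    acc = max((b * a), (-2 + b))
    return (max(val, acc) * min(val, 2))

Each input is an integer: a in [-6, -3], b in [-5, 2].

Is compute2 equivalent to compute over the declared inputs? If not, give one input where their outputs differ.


The two are interchangeable: loop structure differs; also local variable names differ; also arithmetic usage differs; also min/max/abs usage differs; also constant usage differs; also statement counts differ, and every declared input agrees.
Spot check at a=-4, b=-5 — compute: tmp becomes 14; next acc becomes 0; next at i=0:; next acc becomes 0; next at k=0:; next acc becomes 4; next at k=1:; next acc becomes 9; next at k=2:; next acc becomes 15; next at i=1:; next acc becomes 15; next at k=0:; next acc becomes 19; next at k=1:; next acc becomes 24; next at k=2:; next acc becomes 30; next at i=2:; next acc becomes 30; next at k=0:; next acc becomes 34; next at k=1:; next acc becomes 39; next at k=2:; next acc becomes 45; next acc becomes 20; next final value 40. compute2: tot becomes 20; next val becomes 14; next acc becomes 0; next acc becomes 0; next at k=0:; next acc becomes 4; next at k=1:; next acc becomes 9; next at k=2:; next acc becomes 15; next at i=1:; next acc becomes 15; next at k=0:; next acc becomes 19; next at k=1:; next acc becomes 24; next at k=2:; next acc becomes 30; next at i=2:; next acc becomes 30; next at k=0:; next acc becomes 34; next at k=1:; next acc becomes 39; next at k=2:; next acc becomes 45; next acc becomes 20; next final value 40. Both give 40.
Across all 32 domain points the two functions coincide.
verdict: equivalent


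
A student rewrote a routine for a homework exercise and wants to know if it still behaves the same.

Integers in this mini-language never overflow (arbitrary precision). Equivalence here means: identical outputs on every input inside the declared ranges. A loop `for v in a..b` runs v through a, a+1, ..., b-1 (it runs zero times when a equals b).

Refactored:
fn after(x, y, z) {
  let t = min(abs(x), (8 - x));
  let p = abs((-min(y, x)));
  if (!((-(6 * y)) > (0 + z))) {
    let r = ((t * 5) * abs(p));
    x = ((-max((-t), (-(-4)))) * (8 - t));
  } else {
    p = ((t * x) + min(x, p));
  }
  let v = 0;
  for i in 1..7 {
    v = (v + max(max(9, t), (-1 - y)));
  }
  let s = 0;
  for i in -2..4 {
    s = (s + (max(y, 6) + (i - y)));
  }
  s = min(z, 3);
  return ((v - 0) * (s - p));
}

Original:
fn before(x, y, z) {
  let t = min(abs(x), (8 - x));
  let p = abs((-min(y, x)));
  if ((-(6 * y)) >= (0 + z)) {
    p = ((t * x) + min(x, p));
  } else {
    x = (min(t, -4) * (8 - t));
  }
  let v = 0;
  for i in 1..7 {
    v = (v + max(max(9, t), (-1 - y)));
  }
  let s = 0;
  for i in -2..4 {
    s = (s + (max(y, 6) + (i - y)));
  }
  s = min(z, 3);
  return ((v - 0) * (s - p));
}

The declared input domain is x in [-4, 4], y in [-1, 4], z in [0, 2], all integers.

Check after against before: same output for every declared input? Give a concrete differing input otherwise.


These are not equivalent — on x=-4, y=0, z=0 the outputs split (1080 vs -216).
before: t := 4 | p := 4 | ((-(6 * y)) >= (0 + z)): true | p := -20 | v := 0 | iter i=1: | v := 9 | iter i=2: | v := 18 | iter i=3: | v := 27 | iter i=4: | v := 36 | iter i=5: | v := 45 | iter i=6: | v := 54 | s := 0 | iter i=-2: | s := 4 | iter i=-1: | s := 9 | iter i=0: | s := 15 | iter i=1: | s := 22 | iter i=2: | s := 30 | iter i=3: | s := 39 | s := 0 | result 1080
after: t := 4 | p := 4 | (!((-(6 * y)) > (0 + z))): true | r := 80 | x := -16 | v := 0 | iter i=1: | v := 9 | iter i=2: | v := 18 | iter i=3: | v := 27 | iter i=4: | v := 36 | iter i=5: | v := 45 | iter i=6: | v := 54 | s := 0 | iter i=-2: | s := 4 | iter i=-1: | s := 9 | iter i=0: | s := 15 | iter i=1: | s := 22 | iter i=2: | s := 30 | iter i=3: | s := 39 | s := 0 | result -216
verdict: not equivalent; witness: x=-4, y=0, z=0


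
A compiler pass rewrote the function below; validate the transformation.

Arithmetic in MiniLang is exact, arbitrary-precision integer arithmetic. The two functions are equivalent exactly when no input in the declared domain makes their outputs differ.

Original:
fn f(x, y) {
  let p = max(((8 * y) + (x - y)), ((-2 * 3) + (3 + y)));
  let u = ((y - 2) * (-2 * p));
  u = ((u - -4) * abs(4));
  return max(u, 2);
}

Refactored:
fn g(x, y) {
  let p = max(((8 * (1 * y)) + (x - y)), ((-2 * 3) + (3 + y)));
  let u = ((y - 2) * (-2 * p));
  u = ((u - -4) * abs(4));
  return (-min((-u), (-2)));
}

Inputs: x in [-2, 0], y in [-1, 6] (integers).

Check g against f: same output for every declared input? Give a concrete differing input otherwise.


Changes here: arithmetic usage differs; and min/max/abs usage differs; and constant usage differs; the full 24-point sweep finds no disagreement.
verdict: equivalent


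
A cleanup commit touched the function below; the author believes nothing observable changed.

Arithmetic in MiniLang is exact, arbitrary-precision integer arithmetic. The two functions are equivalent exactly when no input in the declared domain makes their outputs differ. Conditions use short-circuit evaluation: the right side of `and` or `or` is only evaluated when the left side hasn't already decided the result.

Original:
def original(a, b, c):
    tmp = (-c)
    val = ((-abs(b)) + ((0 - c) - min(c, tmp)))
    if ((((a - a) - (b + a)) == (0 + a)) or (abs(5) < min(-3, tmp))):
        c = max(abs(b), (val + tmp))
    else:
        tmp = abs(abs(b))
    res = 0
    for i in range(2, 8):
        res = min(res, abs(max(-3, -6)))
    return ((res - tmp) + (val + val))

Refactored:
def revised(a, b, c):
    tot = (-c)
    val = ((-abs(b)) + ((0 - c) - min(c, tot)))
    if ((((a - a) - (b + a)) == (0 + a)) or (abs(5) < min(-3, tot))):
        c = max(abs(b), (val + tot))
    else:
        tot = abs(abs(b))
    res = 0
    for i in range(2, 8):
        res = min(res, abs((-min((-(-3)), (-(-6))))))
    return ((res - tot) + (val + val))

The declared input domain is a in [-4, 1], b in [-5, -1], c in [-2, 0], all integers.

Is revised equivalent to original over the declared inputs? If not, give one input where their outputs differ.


Comparing the listings, the differences include: local variable names differ; min/max/abs usage differs.
As a probe, take a=-3, b=-2, c=0: original runs tmp=0, then val=-2, then ((((a - a) - (b + a)) == (0 + a)) or (abs(5) < min(-3, tmp))) is false, then tmp=2, then res=0, then (i=2), then res=0, then (i=3), then res=0, then (i=4), then res=0, then (i=5), then res=0, then (i=6), then res=0, then (i=7), then res=0, then returns -6; revised runs tot=0, then val=-2, then ((((a - a) - (b + a)) == (0 + a)) or (abs(5) < min(-3, tot))) is false, then tot=2, then res=0, then (i=2), then res=0, then (i=3), then res=0, then (i=4), then res=0, then (i=5), then res=0, then (i=6), then res=0, then (i=7), then res=0, then returns -6; both end at -6.
An exhaustive pass over the 90 declared inputs shows identical outputs.
verdict: equivalent


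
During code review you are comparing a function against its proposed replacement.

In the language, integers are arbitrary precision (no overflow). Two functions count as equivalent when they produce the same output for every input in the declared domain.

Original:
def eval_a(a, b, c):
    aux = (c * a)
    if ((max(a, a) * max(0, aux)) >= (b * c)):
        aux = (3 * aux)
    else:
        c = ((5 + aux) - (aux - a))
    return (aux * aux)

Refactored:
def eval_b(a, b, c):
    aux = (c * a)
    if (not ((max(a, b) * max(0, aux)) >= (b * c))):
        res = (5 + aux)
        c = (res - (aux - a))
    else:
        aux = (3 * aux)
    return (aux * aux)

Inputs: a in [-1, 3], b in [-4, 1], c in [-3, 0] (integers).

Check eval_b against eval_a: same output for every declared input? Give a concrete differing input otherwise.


Consider the input a=-1, b=0, c=-3.
eval_a: aux = 3; ((max(a, a) * max(0, aux)) >= (b * c)) -> false; c = 4; return 9
eval_b: aux = 3; (not ((max(a, b) * max(0, aux)) >= (b * c))) -> false; aux = 9; return 81
9 != 81, so the rewrite changes behavior.
verdict: not equivalent; witness: a=-1, b=0, c=-3


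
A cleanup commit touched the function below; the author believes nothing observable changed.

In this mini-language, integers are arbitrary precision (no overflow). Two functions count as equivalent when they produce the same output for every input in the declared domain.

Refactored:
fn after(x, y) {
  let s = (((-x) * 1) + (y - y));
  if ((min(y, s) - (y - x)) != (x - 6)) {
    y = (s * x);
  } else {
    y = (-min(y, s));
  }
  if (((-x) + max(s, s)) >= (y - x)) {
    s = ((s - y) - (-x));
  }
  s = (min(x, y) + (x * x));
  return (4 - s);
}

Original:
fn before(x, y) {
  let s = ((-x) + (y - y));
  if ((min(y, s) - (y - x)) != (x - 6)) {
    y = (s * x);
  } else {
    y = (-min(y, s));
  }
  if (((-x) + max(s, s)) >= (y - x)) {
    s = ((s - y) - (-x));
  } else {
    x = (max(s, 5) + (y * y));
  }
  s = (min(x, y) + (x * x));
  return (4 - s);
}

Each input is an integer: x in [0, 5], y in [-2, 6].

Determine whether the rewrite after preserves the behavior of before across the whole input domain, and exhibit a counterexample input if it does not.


Evaluate both at x=1, y=5.
before: s := -1 | ((min(y, s) - (y - x)) != (x - 6)): false | y := 1 | (((-x) + max(s, s)) >= (y - x)): false | x := 6 | s := 37 | result -33
after: s := -1 | ((min(y, s) - (y - x)) != (x - 6)): false | y := 1 | (((-x) + max(s, s)) >= (y - x)): false | s := 2 | result 2
-33 != 2, so the rewrite changes behavior.
verdict: not equivalent; witness: x=1, y=5


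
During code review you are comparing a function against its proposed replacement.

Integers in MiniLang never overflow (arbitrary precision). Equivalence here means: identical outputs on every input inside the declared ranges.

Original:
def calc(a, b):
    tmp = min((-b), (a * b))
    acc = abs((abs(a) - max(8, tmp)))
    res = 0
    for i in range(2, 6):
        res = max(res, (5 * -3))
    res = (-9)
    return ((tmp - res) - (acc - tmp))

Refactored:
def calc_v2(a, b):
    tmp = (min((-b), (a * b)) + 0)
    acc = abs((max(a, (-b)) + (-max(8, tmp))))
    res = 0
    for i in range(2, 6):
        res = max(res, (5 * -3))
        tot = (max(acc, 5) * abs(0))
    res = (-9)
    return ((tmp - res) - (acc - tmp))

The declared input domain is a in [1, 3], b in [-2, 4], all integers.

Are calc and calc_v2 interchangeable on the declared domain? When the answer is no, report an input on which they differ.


The rewrite breaks on a=1, b=-2, where the results are -2 and -1.
calc: tmp becomes -2; next acc becomes 7; next res becomes 0; next at i=2:; next res becomes 0; next at i=3:; next res becomes 0; next at i=4:; next res becomes 0; next at i=5:; next res becomes 0; next res becomes -9; next final value -2
calc_v2: tmp becomes -2; next acc becomes 6; next res becomes 0; next at i=2:; next res becomes 0; next tot becomes 0; next at i=3:; next res becomes 0; next tot becomes 0; next at i=4:; next res becomes 0; next tot becomes 0; next at i=5:; next res becomes 0; next tot becomes 0; next res becomes -9; next final value -1
verdict: not equivalent; witness: a=1, b=-2


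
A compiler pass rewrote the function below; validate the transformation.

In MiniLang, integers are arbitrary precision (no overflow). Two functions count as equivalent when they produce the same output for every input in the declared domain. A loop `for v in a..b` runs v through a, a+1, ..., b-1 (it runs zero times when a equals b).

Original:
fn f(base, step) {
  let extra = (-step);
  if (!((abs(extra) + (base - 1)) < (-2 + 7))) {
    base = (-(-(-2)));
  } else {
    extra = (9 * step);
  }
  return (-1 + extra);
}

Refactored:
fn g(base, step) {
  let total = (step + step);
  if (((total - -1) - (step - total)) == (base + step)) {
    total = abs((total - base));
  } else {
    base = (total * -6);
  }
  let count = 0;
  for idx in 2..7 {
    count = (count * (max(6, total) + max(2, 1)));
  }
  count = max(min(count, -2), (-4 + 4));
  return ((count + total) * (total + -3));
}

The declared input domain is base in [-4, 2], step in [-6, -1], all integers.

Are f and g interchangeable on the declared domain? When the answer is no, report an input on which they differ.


The rewrite breaks on base=-4, step=-6, where the results are -55 and 180.
f: extra := 6 | (!((abs(extra) + (base - 1)) < (-2 + 7))): false | extra := -54 | result -55
g: total := -12 | (((total - -1) - (step - total)) == (base + step)): false | base := 72 | count := 0 | iter idx=2: | count := 0 | iter idx=3: | count := 0 | iter idx=4: | count := 0 | iter idx=5: | count := 0 | iter idx=6: | count := 0 | count := 0 | result 180
verdict: not equivalent; witness: base=-4, step=-6


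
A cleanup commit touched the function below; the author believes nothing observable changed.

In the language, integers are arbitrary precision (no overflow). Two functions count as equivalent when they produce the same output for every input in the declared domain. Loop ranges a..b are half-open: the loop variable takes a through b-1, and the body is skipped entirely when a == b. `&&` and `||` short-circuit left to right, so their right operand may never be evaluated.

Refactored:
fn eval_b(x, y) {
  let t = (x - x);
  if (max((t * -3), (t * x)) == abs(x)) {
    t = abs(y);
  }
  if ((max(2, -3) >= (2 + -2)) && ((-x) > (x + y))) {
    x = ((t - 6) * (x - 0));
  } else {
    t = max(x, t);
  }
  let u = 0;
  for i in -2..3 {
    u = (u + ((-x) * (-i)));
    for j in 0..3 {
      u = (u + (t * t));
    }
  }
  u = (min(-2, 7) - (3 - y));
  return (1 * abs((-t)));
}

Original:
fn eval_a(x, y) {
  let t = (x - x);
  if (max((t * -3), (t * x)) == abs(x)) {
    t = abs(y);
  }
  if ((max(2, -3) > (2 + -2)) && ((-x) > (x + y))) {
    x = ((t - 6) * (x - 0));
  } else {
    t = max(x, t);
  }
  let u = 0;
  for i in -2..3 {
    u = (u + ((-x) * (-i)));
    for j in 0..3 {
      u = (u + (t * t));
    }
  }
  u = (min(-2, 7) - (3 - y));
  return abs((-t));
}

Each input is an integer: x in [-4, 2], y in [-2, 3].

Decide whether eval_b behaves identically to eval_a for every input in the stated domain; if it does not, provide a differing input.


Equivalent. The one real change (`(max(2, -3) > (2 + -2))` became `(max(2, -3) >= (2 + -2))`) has no effect anywhere in the declared ranges.
Every one of the 42 inputs gives matching results.
As a probe, take x=1, y=0: eval_a runs t := 0 | (max((t * -3), (t * x)) == abs(x)): false | ((max(2, -3) > (2 + -2)) && ((-x) > (x + y))): false | t := 1 | u := 0 | iter i=-2: | u := -2 | iter j=0: | u := -1 | iter j=1: | u := 0 | iter j=2: | u := 1 | iter i=-1: | u := 0 | iter j=0: | u := 1 | iter j=1: | u := 2 | iter j=2: | u := 3 | iter i=0: | u := 3 | iter j=0: | u := 4 | iter j=1: | u := 5 | iter j=2: | u := 6 | iter i=1: | u := 7 | iter j=0: | u := 8 | iter j=1: | u := 9 | iter j=2: | u := 10 | iter i=2: | u := 12 | iter j=0: | u := 13 | iter j=1: | u := 14 | iter j=2: | u := 15 | u := -5 | result 1; eval_b runs t := 0 | (max((t * -3), (t * x)) == abs(x)): false | ((max(2, -3) >= (2 + -2)) && ((-x) > (x + y))): false | t := 1 | u := 0 | iter i=-2: | u := -2 | iter j=0: | u := -1 | iter j=1: | u := 0 | iter j=2: | u := 1 | iter i=-1: | u := 0 | iter j=0: | u := 1 | iter j=1: | u := 2 | iter j=2: | u := 3 | iter i=0: | u := 3 | iter j=0: | u := 4 | iter j=1: | u := 5 | iter j=2: | u := 6 | iter i=1: | u := 7 | iter j=0: | u := 8 | iter j=1: | u := 9 | iter j=2: | u := 10 | iter i=2: | u := 12 | iter j=0: | u := 13 | iter j=1: | u := 14 | iter j=2: | u := 15 | u := -5 | result 1; both end at 1.
verdict: equivalent
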